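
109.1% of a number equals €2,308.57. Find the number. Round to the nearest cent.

€2,116.01

€2,308.57 ÷ 1.091 ≈ €2,116.01.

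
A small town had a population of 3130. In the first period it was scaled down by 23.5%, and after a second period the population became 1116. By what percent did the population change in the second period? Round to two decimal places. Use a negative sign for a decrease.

After the first period: 3130 × 0.765 = 2394.45.
Second-period multiplier: 1116 ÷ 2394.45 ≈ 0.466078.
That is a change of -53.39%.

-53.39%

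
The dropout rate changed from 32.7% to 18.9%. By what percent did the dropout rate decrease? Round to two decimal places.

42.20%

The change is 18.9 − 32.7 = -13.8 percentage points.
Relative to the original 32.7%, that is -13.8 ÷ 32.7 ≈ -42.20%.
So the dropout rate fell by 42.20%.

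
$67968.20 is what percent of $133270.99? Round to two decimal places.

51.00%

$67968.20 ÷ $133270.99 ≈ 51.00%.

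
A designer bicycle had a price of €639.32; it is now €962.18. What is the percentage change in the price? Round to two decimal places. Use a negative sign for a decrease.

Change: €962.18 − €639.32 = €322.86.
Relative to the original: €322.86 ÷ €639.32 ≈ 50.50%.

50.50%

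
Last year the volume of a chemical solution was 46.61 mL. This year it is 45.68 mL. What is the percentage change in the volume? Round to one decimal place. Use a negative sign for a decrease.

-2.0%

Change: 45.68 − 46.61 = -0.93.
Relative to the original: -0.93 ÷ 46.61 ≈ -2.0%.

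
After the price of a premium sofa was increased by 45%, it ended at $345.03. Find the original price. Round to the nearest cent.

The overall multiplier applied was 1.45.
So the original price was $345.03 ÷ 1.45 ≈ $237.95.

$237.95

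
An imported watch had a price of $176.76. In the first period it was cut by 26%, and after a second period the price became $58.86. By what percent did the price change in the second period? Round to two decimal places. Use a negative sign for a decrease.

After the first period: $176.76 × 0.74 = $130.8024.
Second-period multiplier: $58.86 ÷ $130.8024 ≈ 0.449992.
That is a change of -55.00%.

-55.00%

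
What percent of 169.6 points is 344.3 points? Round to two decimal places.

203.01%

344.3 points ÷ 169.6 points ≈ 203.01%.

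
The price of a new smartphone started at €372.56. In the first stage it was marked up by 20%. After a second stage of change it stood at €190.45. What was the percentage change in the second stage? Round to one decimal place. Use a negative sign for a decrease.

-57.4%

After the first stage: €372.56 × 1.2 = €447.072.
Second-stage multiplier: €190.45 ÷ €447.072 ≈ 0.42599.
That is a change of -57.4%.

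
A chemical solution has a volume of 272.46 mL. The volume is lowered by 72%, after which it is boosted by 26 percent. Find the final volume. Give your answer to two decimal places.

Each change multiplies by a factor: 0.28 × 1.26 = 0.3528.
272.46 × 0.3528 = 96.123888 ≈ 96.12.

96.12 mL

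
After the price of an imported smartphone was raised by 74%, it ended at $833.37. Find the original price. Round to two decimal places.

The overall multiplier applied was 1.74.
So the original price was $833.37 ÷ 1.74 ≈ $478.95.

$478.95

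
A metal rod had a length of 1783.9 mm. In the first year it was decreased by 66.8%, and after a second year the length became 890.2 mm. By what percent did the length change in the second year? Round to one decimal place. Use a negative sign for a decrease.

50.3%

After the first year: 1783.9 × 0.332 = 592.2548.
Second-year multiplier: 890.2 ÷ 592.2548 ≈ 1.50307.
That is a change of 50.3%.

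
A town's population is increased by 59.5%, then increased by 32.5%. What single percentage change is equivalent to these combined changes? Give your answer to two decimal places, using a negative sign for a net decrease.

A 59.5% increase multiplies by 1.595.
Then a 32.5% increase: 1.595 × 1.325 = 2.113375.
Overall factor 2.113375, i.e. 111.34%.

111.34%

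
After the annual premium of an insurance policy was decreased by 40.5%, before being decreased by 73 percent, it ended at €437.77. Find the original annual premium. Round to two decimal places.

The overall multiplier applied was 0.595 × 0.27 = 0.16065.
So the original annual premium was €437.77 ÷ 0.16065 ≈ €2,724.99.

€2,724.99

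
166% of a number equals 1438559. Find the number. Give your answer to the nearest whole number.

1438559 ÷ 1.66 ≈ 866602.

866602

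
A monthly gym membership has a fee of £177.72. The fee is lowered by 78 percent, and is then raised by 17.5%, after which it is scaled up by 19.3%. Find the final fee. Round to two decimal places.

78% decrease: £177.72 × 0.22 = £39.0984.
17.5% increase: £39.0984 × 1.175 = £45.94062.
Apply the 19.3% increase: £45.94062 × 1.193 = £54.80715966 ≈ £54.81.

£54.81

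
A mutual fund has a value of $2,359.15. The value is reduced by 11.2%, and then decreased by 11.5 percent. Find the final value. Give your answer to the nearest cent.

$1,854.01

11.2% decrease: $2,359.15 × 0.888 = $2094.9252.
After the 11.5% decrease: $2094.9252 × 0.885 = $1854.008802 ≈ $1,854.01.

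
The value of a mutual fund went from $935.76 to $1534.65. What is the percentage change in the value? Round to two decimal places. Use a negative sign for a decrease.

Change: $1534.65 − $935.76 = $598.89.
Relative to the original: $598.89 ÷ $935.76 ≈ 64.00%.

64.00%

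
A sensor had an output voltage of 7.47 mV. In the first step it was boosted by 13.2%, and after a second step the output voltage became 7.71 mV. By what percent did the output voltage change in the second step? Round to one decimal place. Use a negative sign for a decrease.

After the first step: 7.47 × 1.132 = 8.45604.
Second-step multiplier: 7.71 ÷ 8.45604 ≈ 0.91177.
That is a change of -8.8%.

-8.8%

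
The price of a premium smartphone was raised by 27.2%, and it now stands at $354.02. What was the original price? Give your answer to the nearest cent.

$278.32

The overall multiplier applied was 1.272.
So the original price was $354.02 ÷ 1.272 ≈ $278.32.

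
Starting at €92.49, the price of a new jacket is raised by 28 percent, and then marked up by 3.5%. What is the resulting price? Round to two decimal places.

€122.53

After the 28% increase: €92.49 × 1.28 = €118.3872.
3.5% increase: €118.3872 × 1.035 = €122.530752 ≈ €122.53.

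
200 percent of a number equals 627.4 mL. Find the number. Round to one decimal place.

627.4 mL ÷ 2 = 313.7 mL.

313.7 mL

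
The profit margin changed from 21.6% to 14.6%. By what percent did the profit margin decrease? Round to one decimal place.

32.4%

The change is 14.6 − 21.6 = -7.0 percentage points.
Relative to the original 21.6%, that is -7.0 ÷ 21.6 ≈ -32.4%.
So the profit margin fell by 32.4%.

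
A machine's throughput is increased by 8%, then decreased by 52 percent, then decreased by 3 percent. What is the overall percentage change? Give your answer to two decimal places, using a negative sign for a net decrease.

-49.72%

An 8% increase multiplies by 1.08.
Then a 52% decrease: 1.08 × 0.48 = 0.5184.
Then a 3% decrease: 0.5184 × 0.97 = 0.502848.
Overall factor 0.502848, i.e. -49.72%.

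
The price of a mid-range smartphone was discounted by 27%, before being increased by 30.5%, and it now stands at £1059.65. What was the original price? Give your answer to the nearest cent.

Undoing the 30.5% increase: £1059.65 ÷ 1.305 ≈ £811.992337.
Undoing the 27% decrease: £811.992337 ÷ 0.73 ≈ £1112.32.

£1112.32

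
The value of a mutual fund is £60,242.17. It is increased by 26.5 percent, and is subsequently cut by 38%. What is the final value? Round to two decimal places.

£47,247.93

Each change multiplies by a factor: 1.265 × 0.62 = 0.7843.
£60,242.17 × 0.7843 = £47247.933931 ≈ £47,247.93.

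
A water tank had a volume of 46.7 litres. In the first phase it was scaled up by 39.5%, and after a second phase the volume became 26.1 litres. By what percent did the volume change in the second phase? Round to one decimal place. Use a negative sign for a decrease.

After the first phase: 46.7 × 1.395 = 65.1465.
Second-phase multiplier: 26.1 ÷ 65.1465 ≈ 0.40064.
That is a change of -59.9%.

-59.9%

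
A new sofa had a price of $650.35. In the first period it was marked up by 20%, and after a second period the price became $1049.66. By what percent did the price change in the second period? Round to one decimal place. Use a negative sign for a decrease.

34.5%

After the first period: $650.35 × 1.2 = $780.42.
Second-period multiplier: $1049.66 ÷ $780.42 ≈ 1.34499.
That is a change of 34.5%.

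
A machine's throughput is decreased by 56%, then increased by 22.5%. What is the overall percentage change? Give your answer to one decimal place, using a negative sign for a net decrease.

The combined multiplier is 0.44 × 1.225 = 0.539.
That corresponds to a decrease of 46.1%.

-46.1%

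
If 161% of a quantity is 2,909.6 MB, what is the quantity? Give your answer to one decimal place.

2,909.6 MB ÷ 1.61 ≈ 1,807.2 MB.

1,807.2 MB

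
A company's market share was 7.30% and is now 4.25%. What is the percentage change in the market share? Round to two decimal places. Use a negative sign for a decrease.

-41.78%

The change is 4.25 − 7.30 = -3.05 percentage points.
Relative to the original 7.30%, that is -3.05 ÷ 7.30 ≈ -41.78%.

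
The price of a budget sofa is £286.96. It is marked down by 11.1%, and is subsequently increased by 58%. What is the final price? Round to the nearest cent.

After the 11.1% decrease: £286.96 × 0.889 = £255.10744.
Apply the 58% increase: £255.10744 × 1.58 = £403.0697552 ≈ £403.07.

£403.07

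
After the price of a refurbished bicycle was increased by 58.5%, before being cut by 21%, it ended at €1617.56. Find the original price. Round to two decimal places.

€1291.83

Undoing the 21% decrease: €1617.56 ÷ 0.79 ≈ €2047.544304.
Undoing the 58.5% increase: €2047.544304 ÷ 1.585 ≈ €1291.83.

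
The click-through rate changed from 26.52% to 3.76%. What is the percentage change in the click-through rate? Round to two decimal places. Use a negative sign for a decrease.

The change is 3.76 − 26.52 = -22.76 percentage points.
Relative to the original 26.52%, that is -22.76 ÷ 26.52 ≈ -85.82%.

-85.82%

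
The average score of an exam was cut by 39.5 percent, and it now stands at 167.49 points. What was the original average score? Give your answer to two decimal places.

276.84 points

The overall multiplier applied was 0.605.
So the original average score was 167.49 ÷ 0.605 ≈ 276.84 points.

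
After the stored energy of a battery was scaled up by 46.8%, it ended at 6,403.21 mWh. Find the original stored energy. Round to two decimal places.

The overall multiplier applied was 1.468.
So the original stored energy was 6,403.21 ÷ 1.468 ≈ 4,361.86 mWh.

4,361.86 mWh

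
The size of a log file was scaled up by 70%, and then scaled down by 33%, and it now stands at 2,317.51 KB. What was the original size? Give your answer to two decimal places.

2,034.69 KB

The overall multiplier applied was 1.7 × 0.67 = 1.139.
So the original size was 2,317.51 ÷ 1.139 ≈ 2,034.69 KB.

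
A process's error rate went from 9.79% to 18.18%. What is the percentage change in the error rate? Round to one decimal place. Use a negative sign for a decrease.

The change is 18.18 − 9.79 = 8.39 percentage points.
Relative to the original 9.79%, that is 8.39 ÷ 9.79 ≈ 85.7%.

85.7%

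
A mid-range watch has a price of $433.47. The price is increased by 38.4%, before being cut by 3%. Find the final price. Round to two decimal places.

$581.92

After the 38.4% increase: $433.47 × 1.384 = $599.92248.
After the 3% decrease: $599.92248 × 0.97 = $581.9248056 ≈ $581.92.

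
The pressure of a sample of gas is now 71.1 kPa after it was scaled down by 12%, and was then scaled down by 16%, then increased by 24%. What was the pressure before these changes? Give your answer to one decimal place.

77.6 kPa

The overall multiplier applied was 0.88 × 0.84 × 1.24 = 0.916608.
So the original pressure was 71.1 ÷ 0.916608 ≈ 77.6 kPa.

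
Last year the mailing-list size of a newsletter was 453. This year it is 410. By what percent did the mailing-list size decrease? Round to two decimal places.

9.49%

Change: 410 − 453 = -43.
Relative to the original: -43 ÷ 453 ≈ -9.49%.
So the mailing-list size decreased by 9.49%.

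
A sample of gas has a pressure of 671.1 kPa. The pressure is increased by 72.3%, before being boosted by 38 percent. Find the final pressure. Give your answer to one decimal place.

Each change multiplies by a factor: 1.723 × 1.38 = 2.37774.
671.1 × 2.37774 = 1595.701314 ≈ 1595.7.

1595.7 kPa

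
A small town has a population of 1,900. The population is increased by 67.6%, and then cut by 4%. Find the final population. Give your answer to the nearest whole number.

3,057

Apply the 67.6% increase: 1,900 × 1.676 = 3184.4.
Apply the 4% decrease: 3184.4 × 0.96 = 3057.024 ≈ 3,057.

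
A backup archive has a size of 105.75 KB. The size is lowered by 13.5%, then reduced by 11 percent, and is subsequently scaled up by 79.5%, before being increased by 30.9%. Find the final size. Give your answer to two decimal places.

191.29 KB

Apply the 13.5% decrease: 105.75 × 0.865 = 91.47375.
Apply the 11% decrease: 91.47375 × 0.89 = 81.4116375.
Apply the 79.5% increase: 81.4116375 × 1.795 = 146.1338893125.
After the 30.9% increase: 146.1338893125 × 1.309 = 191.2892611100625 ≈ 191.29.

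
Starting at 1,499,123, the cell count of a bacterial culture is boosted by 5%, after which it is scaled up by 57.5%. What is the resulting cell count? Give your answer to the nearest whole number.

2,479,175

Each change multiplies by a factor: 1.05 × 1.575 = 1.65375.
1,499,123 × 1.65375 = 2479174.66125 ≈ 2,479,175.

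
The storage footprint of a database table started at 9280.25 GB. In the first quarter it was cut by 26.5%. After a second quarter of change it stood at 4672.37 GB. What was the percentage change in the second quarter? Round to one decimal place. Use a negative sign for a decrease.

-31.5%

After the first quarter: 9280.25 × 0.735 = 6820.98375.
Second-quarter multiplier: 4672.37 ÷ 6820.98375 ≈ 0.685.
That is a change of -31.5%.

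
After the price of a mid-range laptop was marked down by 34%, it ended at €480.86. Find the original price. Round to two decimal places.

€728.58

The overall multiplier applied was 0.66.
So the original price was €480.86 ÷ 0.66 ≈ €728.58.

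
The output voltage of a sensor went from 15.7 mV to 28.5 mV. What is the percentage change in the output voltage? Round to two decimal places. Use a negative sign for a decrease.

Change: 28.5 − 15.7 = 12.8.
Relative to the original: 12.8 ÷ 15.7 ≈ 81.53%.

81.53%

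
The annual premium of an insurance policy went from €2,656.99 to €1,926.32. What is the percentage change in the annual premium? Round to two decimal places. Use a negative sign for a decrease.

-27.50%

Change: €1,926.32 − €2,656.99 = -€730.67.
Relative to the original: -€730.67 ÷ €2,656.99 ≈ -27.50%.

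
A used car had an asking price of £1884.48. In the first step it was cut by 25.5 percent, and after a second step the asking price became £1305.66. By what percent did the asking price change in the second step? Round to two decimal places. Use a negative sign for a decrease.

After the first step: £1884.48 × 0.745 = £1403.9376.
Second-step multiplier: £1305.66 ÷ £1403.9376 ≈ 0.929999.
That is a change of -7.00%.

-7.00%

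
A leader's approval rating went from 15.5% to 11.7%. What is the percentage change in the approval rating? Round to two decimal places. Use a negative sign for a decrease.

The change is 11.7 − 15.5 = -3.8 percentage points.
Relative to the original 15.5%, that is -3.8 ÷ 15.5 ≈ -24.52%.

-24.52%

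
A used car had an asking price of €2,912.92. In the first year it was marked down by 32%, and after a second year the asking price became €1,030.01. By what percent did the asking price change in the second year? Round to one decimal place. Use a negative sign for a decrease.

-48.0%

After the first year: €2,912.92 × 0.68 = €1980.7856.
Second-year multiplier: €1,030.01 ÷ €1980.7856 ≈ 0.52.
That is a change of -48.0%.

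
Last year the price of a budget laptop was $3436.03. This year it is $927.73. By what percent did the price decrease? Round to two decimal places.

Change: $927.73 − $3436.03 = -$2508.30.
Relative to the original: -$2508.30 ÷ $3436.03 ≈ -73.00%.
So the price decreased by 73.00%.

73.00%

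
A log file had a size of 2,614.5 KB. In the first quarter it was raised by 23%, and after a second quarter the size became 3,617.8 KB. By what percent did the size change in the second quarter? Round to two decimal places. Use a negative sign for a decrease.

After the first quarter: 2,614.5 × 1.23 = 3215.835.
Second-quarter multiplier: 3,617.8 ÷ 3215.835 ≈ 1.124996.
That is a change of 12.50%.

12.50%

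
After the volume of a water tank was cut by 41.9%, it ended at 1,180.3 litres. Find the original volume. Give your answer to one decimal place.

The overall multiplier applied was 0.581.
So the original volume was 1,180.3 ÷ 0.581 ≈ 2,031.5 litres.

2,031.5 litres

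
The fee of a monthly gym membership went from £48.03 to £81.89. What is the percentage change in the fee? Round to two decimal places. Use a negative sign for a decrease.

Change: £81.89 − £48.03 = £33.86.
Relative to the original: £33.86 ÷ £48.03 ≈ 70.50%.

70.50%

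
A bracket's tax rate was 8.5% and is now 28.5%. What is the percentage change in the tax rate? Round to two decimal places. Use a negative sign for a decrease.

The change is 28.5 − 8.5 = 20.0 percentage points.
Relative to the original 8.5%, that is 20.0 ÷ 8.5 ≈ 235.29%.

235.29%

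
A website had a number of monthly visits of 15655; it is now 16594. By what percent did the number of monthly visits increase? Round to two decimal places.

6.00%

Change: 16594 − 15655 = 939.
Relative to the original: 939 ÷ 15655 ≈ 6.00%.
So the number of monthly visits increased by 6.00%.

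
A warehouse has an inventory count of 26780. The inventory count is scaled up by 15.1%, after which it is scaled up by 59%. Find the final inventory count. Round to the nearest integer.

15.1% increase: 26780 × 1.151 = 30823.78.
59% increase: 30823.78 × 1.59 = 49009.8102 ≈ 49010.

49010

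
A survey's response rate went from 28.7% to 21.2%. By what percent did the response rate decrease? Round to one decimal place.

26.1%

The change is 21.2 − 28.7 = -7.5 percentage points.
Relative to the original 28.7%, that is -7.5 ÷ 28.7 ≈ -26.1%.
So the response rate fell by 26.1%.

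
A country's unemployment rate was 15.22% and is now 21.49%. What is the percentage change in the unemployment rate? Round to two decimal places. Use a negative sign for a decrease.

The change is 21.49 − 15.22 = 6.27 percentage points.
Relative to the original 15.22%, that is 6.27 ÷ 15.22 ≈ 41.20%.

41.20%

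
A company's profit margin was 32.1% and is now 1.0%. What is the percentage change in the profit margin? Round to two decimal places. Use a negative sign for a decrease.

-96.88%

The change is 1.0 − 32.1 = -31.1 percentage points.
Relative to the original 32.1%, that is -31.1 ÷ 32.1 ≈ -96.88%.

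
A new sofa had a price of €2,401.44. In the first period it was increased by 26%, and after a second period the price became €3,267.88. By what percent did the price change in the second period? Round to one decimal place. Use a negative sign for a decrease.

After the first period: €2,401.44 × 1.26 = €3025.8144.
Second-period multiplier: €3,267.88 ÷ €3025.8144 ≈ 1.08.
That is a change of 8.0%.

8.0%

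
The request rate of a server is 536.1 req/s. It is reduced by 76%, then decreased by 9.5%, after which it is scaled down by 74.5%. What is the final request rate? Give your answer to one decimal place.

Each change multiplies by a factor: 0.24 × 0.905 × 0.255 = 0.055386.
536.1 × 0.055386 = 29.6924346 ≈ 29.7.

29.7 req/s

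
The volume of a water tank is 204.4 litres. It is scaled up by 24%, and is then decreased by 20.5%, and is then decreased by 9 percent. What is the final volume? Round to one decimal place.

Each change multiplies by a factor: 1.24 × 0.795 × 0.91 = 0.897078.
204.4 × 0.897078 = 183.3627432 ≈ 183.4.

183.4 litres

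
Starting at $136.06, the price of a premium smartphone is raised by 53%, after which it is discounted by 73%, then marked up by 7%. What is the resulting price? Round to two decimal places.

$60.14

Apply the 53% increase: $136.06 × 1.53 = $208.1718.
Apply the 73% decrease: $208.1718 × 0.27 = $56.206386.
Apply the 7% increase: $56.206386 × 1.07 = $60.14083302 ≈ $60.14.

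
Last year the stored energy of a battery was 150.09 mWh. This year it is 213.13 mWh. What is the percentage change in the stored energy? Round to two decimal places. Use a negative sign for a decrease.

42.00%

Change: 213.13 − 150.09 = 63.04.
Relative to the original: 63.04 ÷ 150.09 ≈ 42.00%.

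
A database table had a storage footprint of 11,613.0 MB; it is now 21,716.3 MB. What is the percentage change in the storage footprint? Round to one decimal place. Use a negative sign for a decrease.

Change: 21,716.3 − 11,613.0 = 10,103.3.
Relative to the original: 10,103.3 ÷ 11,613.0 ≈ 87.0%.

87.0%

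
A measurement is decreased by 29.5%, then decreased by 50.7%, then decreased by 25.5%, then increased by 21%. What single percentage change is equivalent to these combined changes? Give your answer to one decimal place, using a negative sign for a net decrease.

The combined multiplier is 0.705 × 0.493 × 0.745 × 1.21 = 0.31331246925.
That corresponds to a decrease of 68.7%.

-68.7%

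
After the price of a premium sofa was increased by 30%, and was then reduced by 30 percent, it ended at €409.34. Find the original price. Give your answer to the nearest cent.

€449.82

Undoing the 30% decrease: €409.34 ÷ 0.7 ≈ €584.771429.
Undoing the 30% increase: €584.771429 ÷ 1.3 ≈ €449.82.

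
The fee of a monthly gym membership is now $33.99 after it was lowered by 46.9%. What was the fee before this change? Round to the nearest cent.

$64.01

The overall multiplier applied was 0.531.
So the original fee was $33.99 ÷ 0.531 ≈ $64.01.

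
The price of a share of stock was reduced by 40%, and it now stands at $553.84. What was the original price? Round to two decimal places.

$923.07

The overall multiplier applied was 0.6.
So the original price was $553.84 ÷ 0.6 ≈ $923.07.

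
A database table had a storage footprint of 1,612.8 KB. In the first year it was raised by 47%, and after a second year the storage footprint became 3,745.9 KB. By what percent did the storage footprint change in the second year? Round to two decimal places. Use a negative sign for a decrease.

After the first year: 1,612.8 × 1.47 = 2370.816.
Second-year multiplier: 3,745.9 ÷ 2370.816 ≈ 1.580005.
That is a change of 58.00%.

58.00%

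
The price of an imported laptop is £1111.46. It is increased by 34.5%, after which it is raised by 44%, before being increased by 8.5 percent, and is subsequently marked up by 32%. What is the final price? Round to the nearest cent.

£3083.06

Each change multiplies by a factor: 1.345 × 1.44 × 1.085 × 1.32 = 2.77388496.
£1111.46 × 2.77388496 = £3083.0621776416 ≈ £3083.06.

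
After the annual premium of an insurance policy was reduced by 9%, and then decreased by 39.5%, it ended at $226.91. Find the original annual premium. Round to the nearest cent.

Undoing the 39.5% decrease: $226.91 ÷ 0.605 ≈ $375.057851.
Undoing the 9% decrease: $375.057851 ÷ 0.91 ≈ $412.15.

$412.15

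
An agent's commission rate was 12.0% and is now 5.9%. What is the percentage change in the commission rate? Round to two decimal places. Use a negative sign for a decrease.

The change is 5.9 − 12.0 = -6.1 percentage points.
Relative to the original 12.0%, that is -6.1 ÷ 12.0 ≈ -50.83%.

-50.83%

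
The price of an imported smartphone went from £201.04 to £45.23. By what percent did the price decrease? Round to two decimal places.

77.50%

Change: £45.23 − £201.04 = -£155.81.
Relative to the original: -£155.81 ÷ £201.04 ≈ -77.50%.
So the price decreased by 77.50%.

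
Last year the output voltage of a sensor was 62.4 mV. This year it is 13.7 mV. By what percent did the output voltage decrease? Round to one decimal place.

Change: 13.7 − 62.4 = -48.7.
Relative to the original: -48.7 ÷ 62.4 ≈ -78.0%.
So the output voltage decreased by 78.0%.

78.0%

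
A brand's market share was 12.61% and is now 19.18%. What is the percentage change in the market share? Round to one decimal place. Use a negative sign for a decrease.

52.1%

The change is 19.18 − 12.61 = 6.57 percentage points.
Relative to the original 12.61%, that is 6.57 ÷ 12.61 ≈ 52.1%.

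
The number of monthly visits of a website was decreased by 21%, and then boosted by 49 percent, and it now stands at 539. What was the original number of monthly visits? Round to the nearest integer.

458

The overall multiplier applied was 0.79 × 1.49 = 1.1771.
So the original number of monthly visits was 539 ÷ 1.1771 ≈ 458.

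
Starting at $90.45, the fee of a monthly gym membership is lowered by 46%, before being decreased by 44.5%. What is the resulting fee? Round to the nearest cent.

$27.11

After the 46% decrease: $90.45 × 0.54 = $48.843.
Apply the 44.5% decrease: $48.843 × 0.555 = $27.107865 ≈ $27.11.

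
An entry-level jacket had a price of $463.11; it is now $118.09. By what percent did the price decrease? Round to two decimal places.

Change: $118.09 − $463.11 = -$345.02.
Relative to the original: -$345.02 ÷ $463.11 ≈ -74.50%.
So the price decreased by 74.50%.

74.50%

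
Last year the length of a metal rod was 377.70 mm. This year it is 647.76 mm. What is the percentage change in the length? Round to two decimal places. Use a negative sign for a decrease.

Change: 647.76 − 377.70 = 270.06.
Relative to the original: 270.06 ÷ 377.70 ≈ 71.50%.

71.50%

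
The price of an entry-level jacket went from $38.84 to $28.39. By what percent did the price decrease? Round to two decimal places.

Change: $28.39 − $38.84 = -$10.45.
Relative to the original: -$10.45 ÷ $38.84 ≈ -26.91%.
So the price decreased by 26.91%.

26.91%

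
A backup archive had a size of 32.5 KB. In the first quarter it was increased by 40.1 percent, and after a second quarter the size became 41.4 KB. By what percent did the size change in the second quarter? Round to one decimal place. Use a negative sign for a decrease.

After the first quarter: 32.5 × 1.401 = 45.5325.
Second-quarter multiplier: 41.4 ÷ 45.5325 ≈ 0.90924.
That is a change of -9.1%.

-9.1%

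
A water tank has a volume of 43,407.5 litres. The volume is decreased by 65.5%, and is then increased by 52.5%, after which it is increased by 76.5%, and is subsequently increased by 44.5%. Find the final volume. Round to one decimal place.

Each change multiplies by a factor: 0.345 × 1.525 × 1.765 × 1.445 = 1.341842353125.
43,407.5 × 1.341842353125 = 58246.0219432734375 ≈ 58,246.0.

58,246.0 litres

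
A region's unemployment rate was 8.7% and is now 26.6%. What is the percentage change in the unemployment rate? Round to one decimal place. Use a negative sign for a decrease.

The change is 26.6 − 8.7 = 17.9 percentage points.
Relative to the original 8.7%, that is 17.9 ÷ 8.7 ≈ 205.7%.

205.7%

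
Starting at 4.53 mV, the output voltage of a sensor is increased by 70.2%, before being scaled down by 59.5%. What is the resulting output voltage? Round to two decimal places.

3.12 mV

70.2% increase: 4.53 × 1.702 = 7.71006.
Apply the 59.5% decrease: 7.71006 × 0.405 = 3.1225743 ≈ 3.12.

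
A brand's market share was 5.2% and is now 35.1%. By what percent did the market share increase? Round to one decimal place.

575.0%

The change is 35.1 − 5.2 = 29.9 percentage points.
Relative to the original 5.2%, that is 29.9 ÷ 5.2 = 575.0%.
So the market share rose by 575.0%.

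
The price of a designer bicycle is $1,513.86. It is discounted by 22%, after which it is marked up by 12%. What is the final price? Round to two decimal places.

$1,322.51

Each change multiplies by a factor: 0.78 × 1.12 = 0.8736.
$1,513.86 × 0.8736 = $1322.508096 ≈ $1,322.51.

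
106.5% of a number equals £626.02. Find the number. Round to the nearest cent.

£626.02 ÷ 1.065 ≈ £587.81.

£587.81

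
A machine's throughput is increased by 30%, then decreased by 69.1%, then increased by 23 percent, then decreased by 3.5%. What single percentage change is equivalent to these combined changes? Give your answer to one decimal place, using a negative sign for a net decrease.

A 30% increase multiplies by 1.3.
Then a 69.1% decrease: 1.3 × 0.309 = 0.4017.
Then a 23% increase: 0.4017 × 1.23 = 0.494091.
Then a 3.5% decrease: 0.494091 × 0.965 = 0.476797815.
Overall factor 0.476797815, i.e. -52.3%.

-52.3%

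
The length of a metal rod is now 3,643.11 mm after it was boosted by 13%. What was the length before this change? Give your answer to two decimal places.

The overall multiplier applied was 1.13.
So the original length was 3,643.11 ÷ 1.13 ≈ 3,223.99 mm.

3,223.99 mm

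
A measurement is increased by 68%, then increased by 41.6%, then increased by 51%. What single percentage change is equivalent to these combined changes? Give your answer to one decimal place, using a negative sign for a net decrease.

259.2%

The combined multiplier is 1.68 × 1.416 × 1.51 = 3.5921088.
That corresponds to an increase of 259.2%.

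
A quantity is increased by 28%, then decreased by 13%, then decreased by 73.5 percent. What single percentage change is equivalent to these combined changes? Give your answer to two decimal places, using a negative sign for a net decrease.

The combined multiplier is 1.28 × 0.87 × 0.265 = 0.295104.
That corresponds to a decrease of 70.49%.

-70.49%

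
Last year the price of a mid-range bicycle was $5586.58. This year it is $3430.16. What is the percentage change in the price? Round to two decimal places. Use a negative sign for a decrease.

Change: $3430.16 − $5586.58 = -$2156.42.
Relative to the original: -$2156.42 ÷ $5586.58 ≈ -38.60%.

-38.60%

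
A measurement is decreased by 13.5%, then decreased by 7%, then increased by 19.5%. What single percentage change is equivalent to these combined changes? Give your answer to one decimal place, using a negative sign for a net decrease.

The combined multiplier is 0.865 × 0.93 × 1.195 = 0.96131775.
That corresponds to a decrease of 3.9%.

-3.9%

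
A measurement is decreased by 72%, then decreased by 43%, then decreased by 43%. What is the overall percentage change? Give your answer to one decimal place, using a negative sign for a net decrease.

A 72% decrease multiplies by 0.28.
Then a 43% decrease: 0.28 × 0.57 = 0.1596.
Then a 43% decrease: 0.1596 × 0.57 = 0.090972.
Overall factor 0.090972, i.e. -90.9%.

-90.9%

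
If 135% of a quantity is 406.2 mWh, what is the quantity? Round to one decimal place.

406.2 mWh ÷ 1.35 ≈ 300.9 mWh.

300.9 mWh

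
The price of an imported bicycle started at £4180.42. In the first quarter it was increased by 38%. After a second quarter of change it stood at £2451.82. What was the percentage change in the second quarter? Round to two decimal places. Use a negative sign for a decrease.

-57.50%

After the first quarter: £4180.42 × 1.38 = £5768.9796.
Second-quarter multiplier: £2451.82 ÷ £5768.9796 ≈ 0.425001.
That is a change of -57.50%.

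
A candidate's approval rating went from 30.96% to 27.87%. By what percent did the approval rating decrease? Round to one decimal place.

10.0%

The change is 27.87 − 30.96 = -3.09 percentage points.
Relative to the original 30.96%, that is -3.09 ÷ 30.96 ≈ -10.0%.
So the approval rating fell by 10.0%.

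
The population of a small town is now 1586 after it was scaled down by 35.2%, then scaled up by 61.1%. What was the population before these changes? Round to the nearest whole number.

The overall multiplier applied was 0.648 × 1.611 = 1.043928.
So the original population was 1586 ÷ 1.043928 ≈ 1519.

1519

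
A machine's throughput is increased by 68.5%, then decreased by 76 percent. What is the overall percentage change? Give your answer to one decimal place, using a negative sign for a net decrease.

-59.6%

The combined multiplier is 1.685 × 0.24 = 0.4044.
That corresponds to a decrease of 59.6%.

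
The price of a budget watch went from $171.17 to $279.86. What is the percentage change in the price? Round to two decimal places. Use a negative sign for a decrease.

63.50%

Change: $279.86 − $171.17 = $108.69.
Relative to the original: $108.69 ÷ $171.17 ≈ 63.50%.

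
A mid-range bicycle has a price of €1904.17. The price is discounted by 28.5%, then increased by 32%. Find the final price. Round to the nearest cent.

28.5% decrease: €1904.17 × 0.715 = €1361.48155.
32% increase: €1361.48155 × 1.32 = €1797.155646 ≈ €1797.16.

€1797.16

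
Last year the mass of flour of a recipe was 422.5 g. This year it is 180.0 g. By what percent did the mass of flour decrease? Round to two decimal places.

Change: 180.0 − 422.5 = -242.5.
Relative to the original: -242.5 ÷ 422.5 ≈ -57.40%.
So the mass of flour decreased by 57.40%.

57.40%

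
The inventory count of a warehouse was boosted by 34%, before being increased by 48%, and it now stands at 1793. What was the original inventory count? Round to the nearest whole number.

904

Undoing the 48% increase: 1793 ÷ 1.48 ≈ 1211.486486.
Undoing the 34% increase: 1211.486486 ÷ 1.34 ≈ 904.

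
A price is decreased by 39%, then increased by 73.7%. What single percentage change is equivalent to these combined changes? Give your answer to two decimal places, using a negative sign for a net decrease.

A 39% decrease multiplies by 0.61.
Then a 73.7% increase: 0.61 × 1.737 = 1.05957.
Overall factor 1.05957, i.e. 5.96%.

5.96%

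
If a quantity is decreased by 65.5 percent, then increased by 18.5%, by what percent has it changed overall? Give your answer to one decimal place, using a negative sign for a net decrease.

The combined multiplier is 0.345 × 1.185 = 0.408825.
That corresponds to a decrease of 59.1%.

-59.1%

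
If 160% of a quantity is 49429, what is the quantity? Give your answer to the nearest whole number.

30893

49429 ÷ 1.6 ≈ 30893.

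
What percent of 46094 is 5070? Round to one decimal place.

11.0%

5070 ÷ 46094 ≈ 11.0%.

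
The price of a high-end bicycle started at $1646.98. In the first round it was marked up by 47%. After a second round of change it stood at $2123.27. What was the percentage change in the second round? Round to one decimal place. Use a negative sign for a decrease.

-12.3%

After the first round: $1646.98 × 1.47 = $2421.0606.
Second-round multiplier: $2123.27 ÷ $2421.0606 ≈ 0.877.
That is a change of -12.3%.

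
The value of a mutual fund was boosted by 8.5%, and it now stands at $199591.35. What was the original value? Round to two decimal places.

$183955.16

The overall multiplier applied was 1.085.
So the original value was $199591.35 ÷ 1.085 ≈ $183955.16.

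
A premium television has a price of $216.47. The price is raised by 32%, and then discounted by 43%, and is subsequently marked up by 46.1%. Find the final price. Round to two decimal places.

Apply the 32% increase: $216.47 × 1.32 = $285.7404.
43% decrease: $285.7404 × 0.57 = $162.872028.
Apply the 46.1% increase: $162.872028 × 1.461 = $237.956032908 ≈ $237.96.

$237.96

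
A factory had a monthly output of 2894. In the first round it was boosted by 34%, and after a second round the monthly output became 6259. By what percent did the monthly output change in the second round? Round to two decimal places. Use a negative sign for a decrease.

After the first round: 2894 × 1.34 = 3877.96.
Second-round multiplier: 6259 ÷ 3877.96 ≈ 1.613993.
That is a change of 61.40%.

61.40%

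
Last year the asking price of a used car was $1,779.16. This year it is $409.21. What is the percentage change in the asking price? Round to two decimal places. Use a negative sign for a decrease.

-77.00%

Change: $409.21 − $1,779.16 = -$1,369.95.
Relative to the original: -$1,369.95 ÷ $1,779.16 ≈ -77.00%.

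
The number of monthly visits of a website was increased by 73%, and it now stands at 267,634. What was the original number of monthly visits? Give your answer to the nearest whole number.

The overall multiplier applied was 1.73.
So the original number of monthly visits was 267,634 ÷ 1.73 ≈ 154,702.

154,702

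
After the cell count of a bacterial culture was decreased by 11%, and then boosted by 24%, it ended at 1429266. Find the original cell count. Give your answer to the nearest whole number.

1295094

The overall multiplier applied was 0.89 × 1.24 = 1.1036.
So the original cell count was 1429266 ÷ 1.1036 ≈ 1295094.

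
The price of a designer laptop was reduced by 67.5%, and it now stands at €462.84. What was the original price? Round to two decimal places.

€1,424.12

The overall multiplier applied was 0.325.
So the original price was €462.84 ÷ 0.325 ≈ €1,424.12.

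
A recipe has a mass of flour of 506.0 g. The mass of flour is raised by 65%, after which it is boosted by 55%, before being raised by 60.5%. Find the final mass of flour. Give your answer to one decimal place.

Each change multiplies by a factor: 1.65 × 1.55 × 1.605 = 4.1047875.
506.0 × 4.1047875 = 2077.022475 ≈ 2077.0.

2077.0 g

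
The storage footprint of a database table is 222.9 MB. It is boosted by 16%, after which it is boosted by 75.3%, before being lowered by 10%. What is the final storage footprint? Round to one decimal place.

After the 16% increase: 222.9 × 1.16 = 258.564.
After the 75.3% increase: 258.564 × 1.753 = 453.262692.
After the 10% decrease: 453.262692 × 0.9 = 407.9364228 ≈ 407.9.

407.9 MB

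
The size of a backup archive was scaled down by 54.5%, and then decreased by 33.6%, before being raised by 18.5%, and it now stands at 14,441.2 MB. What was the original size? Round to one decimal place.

40,337.2 MB

Undoing the 18.5% increase: 14,441.2 ÷ 1.185 ≈ 12186.666667.
Undoing the 33.6% decrease: 12186.666667 ÷ 0.664 ≈ 18353.413655.
Undoing the 54.5% decrease: 18353.413655 ÷ 0.455 ≈ 40,337.2 MB.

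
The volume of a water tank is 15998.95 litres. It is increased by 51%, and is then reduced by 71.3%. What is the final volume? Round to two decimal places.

Apply the 51% increase: 15998.95 × 1.51 = 24158.4145.
71.3% decrease: 24158.4145 × 0.287 = 6933.4649615 ≈ 6933.46.

6933.46 litres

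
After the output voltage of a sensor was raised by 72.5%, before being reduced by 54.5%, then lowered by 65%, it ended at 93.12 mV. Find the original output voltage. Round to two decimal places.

338.98 mV

The overall multiplier applied was 1.725 × 0.455 × 0.35 = 0.27470625.
So the original output voltage was 93.12 ÷ 0.27470625 ≈ 338.98 mV.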